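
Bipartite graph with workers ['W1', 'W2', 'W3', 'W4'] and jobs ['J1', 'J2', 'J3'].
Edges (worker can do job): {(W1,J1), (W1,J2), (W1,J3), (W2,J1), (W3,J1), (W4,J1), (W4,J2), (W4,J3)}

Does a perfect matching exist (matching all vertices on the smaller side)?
Yes, perfect matching exists (size 3)

Perfect matching: {(W1,J3), (W3,J1), (W4,J2)}
All 3 vertices on the smaller side are matched.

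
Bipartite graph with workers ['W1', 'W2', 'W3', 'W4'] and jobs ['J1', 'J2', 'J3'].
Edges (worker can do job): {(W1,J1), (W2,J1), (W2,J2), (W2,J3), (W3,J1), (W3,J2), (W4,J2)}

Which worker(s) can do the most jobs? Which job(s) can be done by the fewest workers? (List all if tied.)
Most versatile: W2 (3 jobs); Least covered: J3 (1 workers)

Worker degrees (jobs they can do): W1:1, W2:3, W3:2, W4:1
Job degrees (workers who can do it): J1:3, J2:3, J3:1

Maximum worker degree is 3, achieved by: W2
Minimum job degree is 1, achieved by: J3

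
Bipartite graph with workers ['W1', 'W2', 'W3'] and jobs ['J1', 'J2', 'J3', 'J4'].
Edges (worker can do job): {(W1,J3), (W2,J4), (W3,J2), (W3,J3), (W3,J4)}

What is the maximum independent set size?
Maximum independent set = 4

By König's theorem:
- Min vertex cover = Max matching = 3
- Max independent set = Total vertices - Min vertex cover
- Max independent set = 7 - 3 = 4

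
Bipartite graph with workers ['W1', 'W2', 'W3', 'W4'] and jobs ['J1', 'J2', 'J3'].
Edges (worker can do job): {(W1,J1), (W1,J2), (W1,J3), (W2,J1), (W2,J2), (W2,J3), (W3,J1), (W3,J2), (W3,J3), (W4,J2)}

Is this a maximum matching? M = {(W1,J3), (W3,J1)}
No, size 2 is not maximum

Proposed matching has size 2.
Maximum matching size for this graph: 3.

This is NOT maximum - can be improved to size 3.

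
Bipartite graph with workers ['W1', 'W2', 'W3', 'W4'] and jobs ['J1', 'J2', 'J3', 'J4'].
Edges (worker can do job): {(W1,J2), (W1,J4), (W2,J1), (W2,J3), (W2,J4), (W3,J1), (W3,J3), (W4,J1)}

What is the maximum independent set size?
Maximum independent set = 4

By König's theorem:
- Min vertex cover = Max matching = 4
- Max independent set = Total vertices - Min vertex cover
- Max independent set = 8 - 4 = 4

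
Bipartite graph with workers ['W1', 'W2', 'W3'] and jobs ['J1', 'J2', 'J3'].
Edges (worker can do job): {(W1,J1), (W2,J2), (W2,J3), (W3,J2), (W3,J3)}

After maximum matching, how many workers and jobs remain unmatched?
Unmatched: 0 workers, 0 jobs

Maximum matching size: 3
Workers: 3 total, 3 matched, 0 unmatched
Jobs: 3 total, 3 matched, 0 unmatched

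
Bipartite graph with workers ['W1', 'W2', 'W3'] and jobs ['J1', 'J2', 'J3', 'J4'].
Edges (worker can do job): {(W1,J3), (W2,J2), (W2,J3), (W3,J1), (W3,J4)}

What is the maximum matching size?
Maximum matching size = 3

Maximum matching: {(W1,J3), (W2,J2), (W3,J1)}
Size: 3

This assigns 3 workers to 3 distinct jobs.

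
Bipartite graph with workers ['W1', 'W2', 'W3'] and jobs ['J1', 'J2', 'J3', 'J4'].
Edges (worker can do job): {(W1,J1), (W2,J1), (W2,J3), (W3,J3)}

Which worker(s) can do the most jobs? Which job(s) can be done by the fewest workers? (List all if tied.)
Most versatile: W2 (2 jobs); Least covered: J2, J4 (0 workers)

Worker degrees (jobs they can do): W1:1, W2:2, W3:1
Job degrees (workers who can do it): J1:2, J2:0, J3:2, J4:0

Maximum worker degree is 2, achieved by: W2
Minimum job degree is 0, achieved by: J2, J4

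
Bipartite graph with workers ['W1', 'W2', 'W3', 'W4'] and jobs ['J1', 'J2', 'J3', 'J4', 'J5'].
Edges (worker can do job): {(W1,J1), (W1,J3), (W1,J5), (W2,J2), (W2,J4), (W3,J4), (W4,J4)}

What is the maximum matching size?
Maximum matching size = 3

Maximum matching: {(W1,J3), (W2,J2), (W4,J4)}
Size: 3

This assigns 3 workers to 3 distinct jobs.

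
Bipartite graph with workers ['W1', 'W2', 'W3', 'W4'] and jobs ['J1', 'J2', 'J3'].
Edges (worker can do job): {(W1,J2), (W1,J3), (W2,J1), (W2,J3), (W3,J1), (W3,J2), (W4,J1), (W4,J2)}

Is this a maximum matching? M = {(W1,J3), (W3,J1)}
No, size 2 is not maximum

Proposed matching has size 2.
Maximum matching size for this graph: 3.

This is NOT maximum - can be improved to size 3.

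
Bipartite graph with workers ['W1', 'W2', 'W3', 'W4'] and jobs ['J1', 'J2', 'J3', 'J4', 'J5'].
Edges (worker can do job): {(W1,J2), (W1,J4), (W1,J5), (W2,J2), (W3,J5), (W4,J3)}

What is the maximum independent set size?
Maximum independent set = 5

By König's theorem:
- Min vertex cover = Max matching = 4
- Max independent set = Total vertices - Min vertex cover
- Max independent set = 9 - 4 = 5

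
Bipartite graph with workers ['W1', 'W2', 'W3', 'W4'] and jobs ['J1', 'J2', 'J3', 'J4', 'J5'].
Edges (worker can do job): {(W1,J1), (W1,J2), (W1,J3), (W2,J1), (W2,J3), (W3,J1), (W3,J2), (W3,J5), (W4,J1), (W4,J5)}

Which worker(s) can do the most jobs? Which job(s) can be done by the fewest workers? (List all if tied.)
Most versatile: W1, W3 (3 jobs); Least covered: J4 (0 workers)

Worker degrees (jobs they can do): W1:3, W2:2, W3:3, W4:2
Job degrees (workers who can do it): J1:4, J2:2, J3:2, J4:0, J5:2

Maximum worker degree is 3, achieved by: W1, W3
Minimum job degree is 0, achieved by: J4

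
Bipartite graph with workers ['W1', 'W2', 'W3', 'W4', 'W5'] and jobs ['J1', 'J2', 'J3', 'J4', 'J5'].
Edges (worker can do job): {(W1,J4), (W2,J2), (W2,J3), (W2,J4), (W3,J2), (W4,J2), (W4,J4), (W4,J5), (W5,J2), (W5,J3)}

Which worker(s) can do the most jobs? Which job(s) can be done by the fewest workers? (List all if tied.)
Most versatile: W2, W4 (3 jobs); Least covered: J1 (0 workers)

Worker degrees (jobs they can do): W1:1, W2:3, W3:1, W4:3, W5:2
Job degrees (workers who can do it): J1:0, J2:4, J3:2, J4:3, J5:1

Maximum worker degree is 3, achieved by: W2, W4
Minimum job degree is 0, achieved by: J1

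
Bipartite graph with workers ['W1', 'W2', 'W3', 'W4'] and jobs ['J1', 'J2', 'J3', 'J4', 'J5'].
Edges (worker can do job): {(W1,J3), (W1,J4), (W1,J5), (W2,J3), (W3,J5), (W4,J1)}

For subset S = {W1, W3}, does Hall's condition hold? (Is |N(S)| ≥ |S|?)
Yes: |N(S)| = 3, |S| = 2

Subset S = {W1, W3}
Neighbors N(S) = {J3, J4, J5}

|N(S)| = 3, |S| = 2
Hall's condition: |N(S)| ≥ |S| is satisfied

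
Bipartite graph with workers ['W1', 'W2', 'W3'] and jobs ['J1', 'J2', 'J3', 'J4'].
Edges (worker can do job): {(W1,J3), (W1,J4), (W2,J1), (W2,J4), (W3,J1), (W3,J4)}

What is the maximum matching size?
Maximum matching size = 3

Maximum matching: {(W1,J3), (W2,J4), (W3,J1)}
Size: 3

This assigns 3 workers to 3 distinct jobs.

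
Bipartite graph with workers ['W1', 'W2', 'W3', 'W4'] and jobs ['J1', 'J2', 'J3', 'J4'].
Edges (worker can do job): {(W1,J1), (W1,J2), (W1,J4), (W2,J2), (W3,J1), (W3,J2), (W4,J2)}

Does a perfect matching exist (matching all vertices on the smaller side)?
No, maximum matching has size 3 < 4

Maximum matching has size 3, need 4 for perfect matching.
Unmatched workers: ['W2']
Unmatched jobs: ['J3']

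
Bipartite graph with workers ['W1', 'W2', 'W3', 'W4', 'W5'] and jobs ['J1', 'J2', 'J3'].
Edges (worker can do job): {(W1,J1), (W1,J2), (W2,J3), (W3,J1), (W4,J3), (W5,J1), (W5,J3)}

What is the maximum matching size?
Maximum matching size = 3

Maximum matching: {(W1,J2), (W3,J1), (W5,J3)}
Size: 3

This assigns 3 workers to 3 distinct jobs.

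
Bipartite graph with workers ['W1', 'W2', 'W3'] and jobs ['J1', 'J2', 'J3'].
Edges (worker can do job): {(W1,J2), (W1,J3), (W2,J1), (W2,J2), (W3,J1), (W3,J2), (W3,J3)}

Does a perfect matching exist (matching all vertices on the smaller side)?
Yes, perfect matching exists (size 3)

Perfect matching: {(W1,J3), (W2,J2), (W3,J1)}
All 3 vertices on the smaller side are matched.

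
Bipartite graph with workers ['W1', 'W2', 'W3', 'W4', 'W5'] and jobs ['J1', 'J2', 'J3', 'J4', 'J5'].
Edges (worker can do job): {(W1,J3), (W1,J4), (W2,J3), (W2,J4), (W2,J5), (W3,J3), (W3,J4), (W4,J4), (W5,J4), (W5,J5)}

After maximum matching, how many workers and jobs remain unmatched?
Unmatched: 2 workers, 2 jobs

Maximum matching size: 3
Workers: 5 total, 3 matched, 2 unmatched
Jobs: 5 total, 3 matched, 2 unmatched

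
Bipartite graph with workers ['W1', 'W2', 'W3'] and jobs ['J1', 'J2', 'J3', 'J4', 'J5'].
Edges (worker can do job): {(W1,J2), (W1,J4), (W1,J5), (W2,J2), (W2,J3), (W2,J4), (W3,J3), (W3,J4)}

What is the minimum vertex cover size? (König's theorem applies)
Minimum vertex cover size = 3

By König's theorem: in bipartite graphs,
min vertex cover = max matching = 3

Maximum matching has size 3, so minimum vertex cover also has size 3.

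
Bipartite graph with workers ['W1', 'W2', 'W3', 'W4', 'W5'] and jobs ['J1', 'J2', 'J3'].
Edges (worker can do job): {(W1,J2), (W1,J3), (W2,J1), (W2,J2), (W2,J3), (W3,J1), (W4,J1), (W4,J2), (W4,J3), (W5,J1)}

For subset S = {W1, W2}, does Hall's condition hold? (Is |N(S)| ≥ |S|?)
Yes: |N(S)| = 3, |S| = 2

Subset S = {W1, W2}
Neighbors N(S) = {J1, J2, J3}

|N(S)| = 3, |S| = 2
Hall's condition: |N(S)| ≥ |S| is satisfied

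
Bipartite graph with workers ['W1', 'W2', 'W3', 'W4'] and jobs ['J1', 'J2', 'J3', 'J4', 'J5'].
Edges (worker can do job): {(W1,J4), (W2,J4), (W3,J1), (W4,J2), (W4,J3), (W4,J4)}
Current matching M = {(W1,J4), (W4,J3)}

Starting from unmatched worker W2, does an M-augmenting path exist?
No augmenting path from W2

Alternating search from W2 reaches jobs: {J4}.
Every reachable job is already matched in M, and following those matched edges back to workers exposes no further unvisited jobs.
No M-augmenting path from W2 exists.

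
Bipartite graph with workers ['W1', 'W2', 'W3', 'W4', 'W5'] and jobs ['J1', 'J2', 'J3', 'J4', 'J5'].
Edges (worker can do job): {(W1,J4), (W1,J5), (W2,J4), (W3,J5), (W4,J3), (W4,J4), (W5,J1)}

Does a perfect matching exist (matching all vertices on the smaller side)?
No, maximum matching has size 4 < 5

Maximum matching has size 4, need 5 for perfect matching.
Unmatched workers: ['W2']
Unmatched jobs: ['J2']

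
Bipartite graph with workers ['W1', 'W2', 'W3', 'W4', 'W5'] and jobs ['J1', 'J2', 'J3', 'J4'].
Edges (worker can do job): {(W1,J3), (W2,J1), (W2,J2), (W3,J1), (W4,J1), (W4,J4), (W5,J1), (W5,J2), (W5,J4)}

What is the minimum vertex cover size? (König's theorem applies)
Minimum vertex cover size = 4

By König's theorem: in bipartite graphs,
min vertex cover = max matching = 4

Maximum matching has size 4, so minimum vertex cover also has size 4.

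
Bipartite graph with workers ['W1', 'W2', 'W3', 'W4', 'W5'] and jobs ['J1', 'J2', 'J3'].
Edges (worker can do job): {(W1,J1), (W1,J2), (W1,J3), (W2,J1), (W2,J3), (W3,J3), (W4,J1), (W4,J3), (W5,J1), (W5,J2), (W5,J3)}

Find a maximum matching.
Matching: {(W1,J2), (W3,J3), (W5,J1)}

Maximum matching (size 3):
  W1 → J2
  W3 → J3
  W5 → J1

Each worker is assigned to at most one job, and each job to at most one worker.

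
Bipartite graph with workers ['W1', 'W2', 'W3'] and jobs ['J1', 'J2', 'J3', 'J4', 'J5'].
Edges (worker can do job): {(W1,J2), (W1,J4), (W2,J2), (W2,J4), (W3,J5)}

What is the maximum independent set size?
Maximum independent set = 5

By König's theorem:
- Min vertex cover = Max matching = 3
- Max independent set = Total vertices - Min vertex cover
- Max independent set = 8 - 3 = 5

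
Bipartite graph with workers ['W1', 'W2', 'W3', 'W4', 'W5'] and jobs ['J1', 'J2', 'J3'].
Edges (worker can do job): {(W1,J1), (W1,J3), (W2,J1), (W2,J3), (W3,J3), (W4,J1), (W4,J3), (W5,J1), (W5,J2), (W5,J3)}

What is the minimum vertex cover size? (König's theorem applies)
Minimum vertex cover size = 3

By König's theorem: in bipartite graphs,
min vertex cover = max matching = 3

Maximum matching has size 3, so minimum vertex cover also has size 3.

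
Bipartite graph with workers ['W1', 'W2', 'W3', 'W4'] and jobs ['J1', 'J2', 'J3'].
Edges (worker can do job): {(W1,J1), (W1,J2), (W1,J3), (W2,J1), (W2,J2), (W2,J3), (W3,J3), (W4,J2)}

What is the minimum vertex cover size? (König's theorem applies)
Minimum vertex cover size = 3

By König's theorem: in bipartite graphs,
min vertex cover = max matching = 3

Maximum matching has size 3, so minimum vertex cover also has size 3.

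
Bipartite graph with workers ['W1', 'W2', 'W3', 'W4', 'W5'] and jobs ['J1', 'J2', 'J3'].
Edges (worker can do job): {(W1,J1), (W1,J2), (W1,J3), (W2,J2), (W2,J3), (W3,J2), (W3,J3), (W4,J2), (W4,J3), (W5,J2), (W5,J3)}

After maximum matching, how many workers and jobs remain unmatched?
Unmatched: 2 workers, 0 jobs

Maximum matching size: 3
Workers: 5 total, 3 matched, 2 unmatched
Jobs: 3 total, 3 matched, 0 unmatched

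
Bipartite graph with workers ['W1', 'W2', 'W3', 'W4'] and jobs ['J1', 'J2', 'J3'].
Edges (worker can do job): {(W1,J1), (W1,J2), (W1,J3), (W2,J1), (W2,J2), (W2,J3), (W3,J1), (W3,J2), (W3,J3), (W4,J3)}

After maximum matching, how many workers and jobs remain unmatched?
Unmatched: 1 workers, 0 jobs

Maximum matching size: 3
Workers: 4 total, 3 matched, 1 unmatched
Jobs: 3 total, 3 matched, 0 unmatched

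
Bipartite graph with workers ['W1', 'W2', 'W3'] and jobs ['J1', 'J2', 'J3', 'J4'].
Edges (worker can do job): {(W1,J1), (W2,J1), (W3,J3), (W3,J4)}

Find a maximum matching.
Matching: {(W1,J1), (W3,J4)}

Maximum matching (size 2):
  W1 → J1
  W3 → J4

Each worker is assigned to at most one job, and each job to at most one worker.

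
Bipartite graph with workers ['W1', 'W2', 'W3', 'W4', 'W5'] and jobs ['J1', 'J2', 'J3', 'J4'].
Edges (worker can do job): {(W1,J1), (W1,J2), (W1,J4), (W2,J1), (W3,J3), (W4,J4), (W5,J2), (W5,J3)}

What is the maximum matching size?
Maximum matching size = 4

Maximum matching: {(W1,J1), (W3,J3), (W4,J4), (W5,J2)}
Size: 4

This assigns 4 workers to 4 distinct jobs.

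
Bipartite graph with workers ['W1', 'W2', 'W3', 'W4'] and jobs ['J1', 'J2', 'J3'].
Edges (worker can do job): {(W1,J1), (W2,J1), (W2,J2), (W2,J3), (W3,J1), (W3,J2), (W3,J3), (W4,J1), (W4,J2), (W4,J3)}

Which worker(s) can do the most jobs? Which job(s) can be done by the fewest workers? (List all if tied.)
Most versatile: W2, W3, W4 (3 jobs); Least covered: J2, J3 (3 workers)

Worker degrees (jobs they can do): W1:1, W2:3, W3:3, W4:3
Job degrees (workers who can do it): J1:4, J2:3, J3:3

Maximum worker degree is 3, achieved by: W2, W3, W4
Minimum job degree is 3, achieved by: J2, J3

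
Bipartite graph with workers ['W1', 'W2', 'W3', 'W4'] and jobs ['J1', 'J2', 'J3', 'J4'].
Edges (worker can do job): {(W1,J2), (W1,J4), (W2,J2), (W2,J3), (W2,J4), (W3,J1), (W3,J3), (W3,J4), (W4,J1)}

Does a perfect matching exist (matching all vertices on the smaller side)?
Yes, perfect matching exists (size 4)

Perfect matching: {(W1,J2), (W2,J4), (W3,J3), (W4,J1)}
All 4 vertices on the smaller side are matched.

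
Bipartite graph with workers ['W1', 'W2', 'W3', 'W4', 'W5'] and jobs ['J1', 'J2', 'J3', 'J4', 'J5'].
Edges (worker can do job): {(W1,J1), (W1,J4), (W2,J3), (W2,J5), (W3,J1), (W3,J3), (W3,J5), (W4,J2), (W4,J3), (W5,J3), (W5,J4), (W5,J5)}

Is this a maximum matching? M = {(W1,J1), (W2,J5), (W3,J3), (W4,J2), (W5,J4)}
Yes, size 5 is maximum

Proposed matching has size 5.
Maximum matching size for this graph: 5.

This is a maximum matching.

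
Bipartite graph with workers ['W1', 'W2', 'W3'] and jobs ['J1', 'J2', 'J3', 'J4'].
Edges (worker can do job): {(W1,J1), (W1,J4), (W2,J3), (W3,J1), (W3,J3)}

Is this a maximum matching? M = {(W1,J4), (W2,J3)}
No, size 2 is not maximum

Proposed matching has size 2.
Maximum matching size for this graph: 3.

This is NOT maximum - can be improved to size 3.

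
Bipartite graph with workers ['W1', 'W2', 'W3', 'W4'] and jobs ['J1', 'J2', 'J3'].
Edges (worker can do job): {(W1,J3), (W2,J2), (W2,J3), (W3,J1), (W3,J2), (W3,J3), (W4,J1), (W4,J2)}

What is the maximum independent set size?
Maximum independent set = 4

By König's theorem:
- Min vertex cover = Max matching = 3
- Max independent set = Total vertices - Min vertex cover
- Max independent set = 7 - 3 = 4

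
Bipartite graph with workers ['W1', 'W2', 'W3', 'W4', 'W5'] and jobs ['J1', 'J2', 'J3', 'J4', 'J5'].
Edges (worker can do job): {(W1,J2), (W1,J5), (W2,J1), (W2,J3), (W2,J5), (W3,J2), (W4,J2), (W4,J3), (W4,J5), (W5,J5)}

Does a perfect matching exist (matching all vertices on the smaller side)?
No, maximum matching has size 4 < 5

Maximum matching has size 4, need 5 for perfect matching.
Unmatched workers: ['W1']
Unmatched jobs: ['J4']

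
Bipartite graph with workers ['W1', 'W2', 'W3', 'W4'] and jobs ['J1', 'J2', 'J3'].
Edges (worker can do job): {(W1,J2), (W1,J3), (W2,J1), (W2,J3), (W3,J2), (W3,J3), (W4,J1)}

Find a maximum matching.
Matching: {(W1,J2), (W3,J3), (W4,J1)}

Maximum matching (size 3):
  W1 → J2
  W3 → J3
  W4 → J1

Each worker is assigned to at most one job, and each job to at most one worker.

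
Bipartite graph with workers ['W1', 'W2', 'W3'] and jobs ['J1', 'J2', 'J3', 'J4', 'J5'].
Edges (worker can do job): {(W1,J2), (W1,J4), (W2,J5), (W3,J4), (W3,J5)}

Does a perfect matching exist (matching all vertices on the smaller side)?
Yes, perfect matching exists (size 3)

Perfect matching: {(W1,J2), (W2,J5), (W3,J4)}
All 3 vertices on the smaller side are matched.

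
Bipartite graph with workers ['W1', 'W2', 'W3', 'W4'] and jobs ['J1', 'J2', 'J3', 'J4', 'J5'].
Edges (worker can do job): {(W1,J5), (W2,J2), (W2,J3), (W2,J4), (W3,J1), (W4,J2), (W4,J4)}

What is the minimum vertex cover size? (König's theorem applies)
Minimum vertex cover size = 4

By König's theorem: in bipartite graphs,
min vertex cover = max matching = 4

Maximum matching has size 4, so minimum vertex cover also has size 4.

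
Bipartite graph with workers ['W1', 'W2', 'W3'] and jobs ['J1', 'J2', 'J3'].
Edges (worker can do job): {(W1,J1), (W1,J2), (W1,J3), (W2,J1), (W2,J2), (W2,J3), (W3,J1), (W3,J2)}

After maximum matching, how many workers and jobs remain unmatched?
Unmatched: 0 workers, 0 jobs

Maximum matching size: 3
Workers: 3 total, 3 matched, 0 unmatched
Jobs: 3 total, 3 matched, 0 unmatched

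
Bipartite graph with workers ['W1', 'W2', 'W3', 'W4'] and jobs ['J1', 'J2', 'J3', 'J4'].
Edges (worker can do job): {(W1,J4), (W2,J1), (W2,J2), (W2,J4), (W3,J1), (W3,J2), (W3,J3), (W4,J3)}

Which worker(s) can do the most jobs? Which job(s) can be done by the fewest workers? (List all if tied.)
Most versatile: W2, W3 (3 jobs); Least covered: J1, J2, J3, J4 (2 workers)

Worker degrees (jobs they can do): W1:1, W2:3, W3:3, W4:1
Job degrees (workers who can do it): J1:2, J2:2, J3:2, J4:2

Maximum worker degree is 3, achieved by: W2, W3
Minimum job degree is 2, achieved by: J1, J2, J3, J4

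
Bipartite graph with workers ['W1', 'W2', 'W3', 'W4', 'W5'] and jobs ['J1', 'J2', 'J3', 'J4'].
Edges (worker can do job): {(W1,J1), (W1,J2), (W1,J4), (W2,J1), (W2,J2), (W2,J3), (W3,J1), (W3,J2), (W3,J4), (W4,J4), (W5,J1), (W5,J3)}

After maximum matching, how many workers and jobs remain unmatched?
Unmatched: 1 workers, 0 jobs

Maximum matching size: 4
Workers: 5 total, 4 matched, 1 unmatched
Jobs: 4 total, 4 matched, 0 unmatched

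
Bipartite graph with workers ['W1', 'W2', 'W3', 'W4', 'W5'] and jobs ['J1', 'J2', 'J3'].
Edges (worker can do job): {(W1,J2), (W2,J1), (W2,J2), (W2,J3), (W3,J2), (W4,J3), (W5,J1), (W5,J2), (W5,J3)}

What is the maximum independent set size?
Maximum independent set = 5

By König's theorem:
- Min vertex cover = Max matching = 3
- Max independent set = Total vertices - Min vertex cover
- Max independent set = 8 - 3 = 5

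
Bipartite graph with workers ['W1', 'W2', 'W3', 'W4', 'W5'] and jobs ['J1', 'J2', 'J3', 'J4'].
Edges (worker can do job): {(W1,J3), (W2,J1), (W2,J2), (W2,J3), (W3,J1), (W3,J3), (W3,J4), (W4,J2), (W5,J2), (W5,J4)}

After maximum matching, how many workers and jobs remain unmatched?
Unmatched: 1 workers, 0 jobs

Maximum matching size: 4
Workers: 5 total, 4 matched, 1 unmatched
Jobs: 4 total, 4 matched, 0 unmatched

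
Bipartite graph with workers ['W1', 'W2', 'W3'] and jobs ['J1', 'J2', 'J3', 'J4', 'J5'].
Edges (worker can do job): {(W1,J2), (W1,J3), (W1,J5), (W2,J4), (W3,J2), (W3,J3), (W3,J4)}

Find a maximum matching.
Matching: {(W1,J5), (W2,J4), (W3,J2)}

Maximum matching (size 3):
  W1 → J5
  W2 → J4
  W3 → J2

Each worker is assigned to at most one job, and each job to at most one worker.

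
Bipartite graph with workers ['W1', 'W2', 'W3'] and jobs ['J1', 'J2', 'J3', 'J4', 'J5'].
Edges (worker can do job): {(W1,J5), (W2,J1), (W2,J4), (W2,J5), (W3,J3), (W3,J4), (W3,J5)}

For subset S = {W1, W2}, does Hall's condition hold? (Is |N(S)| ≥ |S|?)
Yes: |N(S)| = 3, |S| = 2

Subset S = {W1, W2}
Neighbors N(S) = {J1, J4, J5}

|N(S)| = 3, |S| = 2
Hall's condition: |N(S)| ≥ |S| is satisfied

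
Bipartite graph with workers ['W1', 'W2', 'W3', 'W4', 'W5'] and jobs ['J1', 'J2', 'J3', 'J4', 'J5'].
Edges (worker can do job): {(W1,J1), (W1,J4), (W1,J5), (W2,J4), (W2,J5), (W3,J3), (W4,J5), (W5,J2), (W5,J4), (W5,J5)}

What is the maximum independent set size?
Maximum independent set = 5

By König's theorem:
- Min vertex cover = Max matching = 5
- Max independent set = Total vertices - Min vertex cover
- Max independent set = 10 - 5 = 5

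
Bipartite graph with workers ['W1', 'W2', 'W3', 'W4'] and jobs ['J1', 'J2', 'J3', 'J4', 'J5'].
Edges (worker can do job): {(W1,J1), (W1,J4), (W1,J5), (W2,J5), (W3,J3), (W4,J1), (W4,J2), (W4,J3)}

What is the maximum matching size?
Maximum matching size = 4

Maximum matching: {(W1,J4), (W2,J5), (W3,J3), (W4,J1)}
Size: 4

This assigns 4 workers to 4 distinct jobs.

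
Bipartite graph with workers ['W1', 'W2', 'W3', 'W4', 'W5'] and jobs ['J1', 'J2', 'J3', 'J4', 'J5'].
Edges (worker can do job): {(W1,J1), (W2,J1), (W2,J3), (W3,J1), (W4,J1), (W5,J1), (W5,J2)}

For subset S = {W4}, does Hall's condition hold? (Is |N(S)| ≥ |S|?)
Yes: |N(S)| = 1, |S| = 1

Subset S = {W4}
Neighbors N(S) = {J1}

|N(S)| = 1, |S| = 1
Hall's condition: |N(S)| ≥ |S| is satisfied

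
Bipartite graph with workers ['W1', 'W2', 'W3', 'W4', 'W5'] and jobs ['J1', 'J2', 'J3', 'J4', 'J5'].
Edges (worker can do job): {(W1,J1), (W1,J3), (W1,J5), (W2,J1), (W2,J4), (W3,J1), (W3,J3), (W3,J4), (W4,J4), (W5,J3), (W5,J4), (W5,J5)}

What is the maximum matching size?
Maximum matching size = 4

Maximum matching: {(W1,J5), (W3,J1), (W4,J4), (W5,J3)}
Size: 4

This assigns 4 workers to 4 distinct jobs.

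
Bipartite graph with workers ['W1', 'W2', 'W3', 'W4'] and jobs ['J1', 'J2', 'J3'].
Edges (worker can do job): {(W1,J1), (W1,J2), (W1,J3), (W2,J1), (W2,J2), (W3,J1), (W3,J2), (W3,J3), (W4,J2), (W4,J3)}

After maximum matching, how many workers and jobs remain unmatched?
Unmatched: 1 workers, 0 jobs

Maximum matching size: 3
Workers: 4 total, 3 matched, 1 unmatched
Jobs: 3 total, 3 matched, 0 unmatched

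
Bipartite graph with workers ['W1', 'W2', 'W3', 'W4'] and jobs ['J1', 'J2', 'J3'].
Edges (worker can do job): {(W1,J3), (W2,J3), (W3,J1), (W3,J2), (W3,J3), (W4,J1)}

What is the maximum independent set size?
Maximum independent set = 4

By König's theorem:
- Min vertex cover = Max matching = 3
- Max independent set = Total vertices - Min vertex cover
- Max independent set = 7 - 3 = 4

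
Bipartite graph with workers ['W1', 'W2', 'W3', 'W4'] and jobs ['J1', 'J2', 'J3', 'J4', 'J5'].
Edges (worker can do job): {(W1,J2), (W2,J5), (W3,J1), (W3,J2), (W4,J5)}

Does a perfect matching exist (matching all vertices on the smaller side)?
No, maximum matching has size 3 < 4

Maximum matching has size 3, need 4 for perfect matching.
Unmatched workers: ['W2']
Unmatched jobs: ['J3', 'J4']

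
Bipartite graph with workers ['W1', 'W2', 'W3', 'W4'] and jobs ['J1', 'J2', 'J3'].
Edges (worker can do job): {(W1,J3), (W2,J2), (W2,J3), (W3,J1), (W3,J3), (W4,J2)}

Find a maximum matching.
Matching: {(W1,J3), (W3,J1), (W4,J2)}

Maximum matching (size 3):
  W1 → J3
  W3 → J1
  W4 → J2

Each worker is assigned to at most one job, and each job to at most one worker.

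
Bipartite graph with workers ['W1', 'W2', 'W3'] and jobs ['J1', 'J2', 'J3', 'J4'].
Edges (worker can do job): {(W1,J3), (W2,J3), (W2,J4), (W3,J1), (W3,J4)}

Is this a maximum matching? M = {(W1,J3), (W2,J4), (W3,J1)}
Yes, size 3 is maximum

Proposed matching has size 3.
Maximum matching size for this graph: 3.

This is a maximum matching.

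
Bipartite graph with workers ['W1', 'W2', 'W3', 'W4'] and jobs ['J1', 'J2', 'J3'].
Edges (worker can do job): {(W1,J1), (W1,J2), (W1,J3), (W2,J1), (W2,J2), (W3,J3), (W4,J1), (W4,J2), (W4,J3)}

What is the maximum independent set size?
Maximum independent set = 4

By König's theorem:
- Min vertex cover = Max matching = 3
- Max independent set = Total vertices - Min vertex cover
- Max independent set = 7 - 3 = 4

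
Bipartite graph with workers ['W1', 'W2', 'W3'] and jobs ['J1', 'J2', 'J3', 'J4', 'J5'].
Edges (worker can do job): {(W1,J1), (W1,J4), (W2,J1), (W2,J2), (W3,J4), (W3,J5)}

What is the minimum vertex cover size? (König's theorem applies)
Minimum vertex cover size = 3

By König's theorem: in bipartite graphs,
min vertex cover = max matching = 3

Maximum matching has size 3, so minimum vertex cover also has size 3.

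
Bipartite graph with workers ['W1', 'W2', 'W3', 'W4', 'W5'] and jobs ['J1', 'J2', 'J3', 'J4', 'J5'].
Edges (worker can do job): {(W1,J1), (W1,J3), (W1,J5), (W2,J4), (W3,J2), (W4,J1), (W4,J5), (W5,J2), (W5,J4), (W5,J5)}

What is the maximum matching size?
Maximum matching size = 5

Maximum matching: {(W1,J3), (W2,J4), (W3,J2), (W4,J1), (W5,J5)}
Size: 5

This assigns 5 workers to 5 distinct jobs.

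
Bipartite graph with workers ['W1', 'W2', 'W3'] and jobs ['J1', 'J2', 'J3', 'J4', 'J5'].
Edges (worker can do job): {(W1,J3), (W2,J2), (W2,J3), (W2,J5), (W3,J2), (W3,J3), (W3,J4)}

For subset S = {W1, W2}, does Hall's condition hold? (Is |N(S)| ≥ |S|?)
Yes: |N(S)| = 3, |S| = 2

Subset S = {W1, W2}
Neighbors N(S) = {J2, J3, J5}

|N(S)| = 3, |S| = 2
Hall's condition: |N(S)| ≥ |S| is satisfied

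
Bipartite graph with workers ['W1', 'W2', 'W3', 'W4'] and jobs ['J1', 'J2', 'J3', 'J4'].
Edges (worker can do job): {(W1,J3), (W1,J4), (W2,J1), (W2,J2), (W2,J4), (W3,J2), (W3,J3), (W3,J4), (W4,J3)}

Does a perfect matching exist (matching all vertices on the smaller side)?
Yes, perfect matching exists (size 4)

Perfect matching: {(W1,J4), (W2,J1), (W3,J2), (W4,J3)}
All 4 vertices on the smaller side are matched.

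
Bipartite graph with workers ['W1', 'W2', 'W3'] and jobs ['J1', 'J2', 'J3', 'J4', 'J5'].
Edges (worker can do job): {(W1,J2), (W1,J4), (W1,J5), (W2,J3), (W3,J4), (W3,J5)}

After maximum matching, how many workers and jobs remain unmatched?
Unmatched: 0 workers, 2 jobs

Maximum matching size: 3
Workers: 3 total, 3 matched, 0 unmatched
Jobs: 5 total, 3 matched, 2 unmatched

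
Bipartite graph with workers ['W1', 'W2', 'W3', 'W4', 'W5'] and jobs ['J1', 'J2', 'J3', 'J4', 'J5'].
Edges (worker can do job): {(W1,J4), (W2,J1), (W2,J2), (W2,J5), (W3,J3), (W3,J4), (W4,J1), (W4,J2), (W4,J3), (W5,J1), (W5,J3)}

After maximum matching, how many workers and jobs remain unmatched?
Unmatched: 0 workers, 0 jobs

Maximum matching size: 5
Workers: 5 total, 5 matched, 0 unmatched
Jobs: 5 total, 5 matched, 0 unmatched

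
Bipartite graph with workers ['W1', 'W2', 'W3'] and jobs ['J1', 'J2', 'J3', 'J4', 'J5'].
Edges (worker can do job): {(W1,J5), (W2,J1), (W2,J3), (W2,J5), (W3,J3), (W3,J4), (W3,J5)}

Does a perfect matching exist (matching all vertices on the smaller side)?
Yes, perfect matching exists (size 3)

Perfect matching: {(W1,J5), (W2,J1), (W3,J3)}
All 3 vertices on the smaller side are matched.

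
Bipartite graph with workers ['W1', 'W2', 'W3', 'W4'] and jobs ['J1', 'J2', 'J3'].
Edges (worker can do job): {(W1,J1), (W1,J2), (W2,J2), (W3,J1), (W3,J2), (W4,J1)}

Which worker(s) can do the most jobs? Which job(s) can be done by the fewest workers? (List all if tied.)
Most versatile: W1, W3 (2 jobs); Least covered: J3 (0 workers)

Worker degrees (jobs they can do): W1:2, W2:1, W3:2, W4:1
Job degrees (workers who can do it): J1:3, J2:3, J3:0

Maximum worker degree is 2, achieved by: W1, W3
Minimum job degree is 0, achieved by: J3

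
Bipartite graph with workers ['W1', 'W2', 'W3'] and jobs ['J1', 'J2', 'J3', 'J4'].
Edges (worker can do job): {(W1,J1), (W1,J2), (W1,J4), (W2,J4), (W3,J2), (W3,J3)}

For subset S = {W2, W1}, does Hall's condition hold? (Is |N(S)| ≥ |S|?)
Yes: |N(S)| = 3, |S| = 2

Subset S = {W2, W1}
Neighbors N(S) = {J1, J2, J4}

|N(S)| = 3, |S| = 2
Hall's condition: |N(S)| ≥ |S| is satisfied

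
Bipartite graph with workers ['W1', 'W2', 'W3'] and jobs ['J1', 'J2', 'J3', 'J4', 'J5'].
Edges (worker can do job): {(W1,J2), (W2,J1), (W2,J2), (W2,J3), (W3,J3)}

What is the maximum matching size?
Maximum matching size = 3

Maximum matching: {(W1,J2), (W2,J1), (W3,J3)}
Size: 3

This assigns 3 workers to 3 distinct jobs.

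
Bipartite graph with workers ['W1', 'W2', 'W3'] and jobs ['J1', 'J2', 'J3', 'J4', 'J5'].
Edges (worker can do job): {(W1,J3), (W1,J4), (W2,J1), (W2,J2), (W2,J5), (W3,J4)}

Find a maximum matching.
Matching: {(W1,J3), (W2,J5), (W3,J4)}

Maximum matching (size 3):
  W1 → J3
  W2 → J5
  W3 → J4

Each worker is assigned to at most one job, and each job to at most one worker.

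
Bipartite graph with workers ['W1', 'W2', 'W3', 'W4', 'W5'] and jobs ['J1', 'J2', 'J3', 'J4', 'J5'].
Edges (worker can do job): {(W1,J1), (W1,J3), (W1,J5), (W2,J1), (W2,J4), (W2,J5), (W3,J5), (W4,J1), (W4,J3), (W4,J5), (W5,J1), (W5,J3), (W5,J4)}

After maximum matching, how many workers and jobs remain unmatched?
Unmatched: 1 workers, 1 jobs

Maximum matching size: 4
Workers: 5 total, 4 matched, 1 unmatched
Jobs: 5 total, 4 matched, 1 unmatched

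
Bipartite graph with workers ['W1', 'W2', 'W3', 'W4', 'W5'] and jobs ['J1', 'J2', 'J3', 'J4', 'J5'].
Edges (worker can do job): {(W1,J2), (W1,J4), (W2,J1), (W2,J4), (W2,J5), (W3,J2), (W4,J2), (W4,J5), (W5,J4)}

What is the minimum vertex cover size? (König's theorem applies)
Minimum vertex cover size = 4

By König's theorem: in bipartite graphs,
min vertex cover = max matching = 4

Maximum matching has size 4, so minimum vertex cover also has size 4.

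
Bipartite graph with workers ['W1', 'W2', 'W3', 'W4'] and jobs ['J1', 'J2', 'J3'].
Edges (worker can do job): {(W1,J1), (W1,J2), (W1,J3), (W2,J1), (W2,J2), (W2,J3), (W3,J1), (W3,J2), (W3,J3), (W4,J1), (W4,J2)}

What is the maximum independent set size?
Maximum independent set = 4

By König's theorem:
- Min vertex cover = Max matching = 3
- Max independent set = Total vertices - Min vertex cover
- Max independent set = 7 - 3 = 4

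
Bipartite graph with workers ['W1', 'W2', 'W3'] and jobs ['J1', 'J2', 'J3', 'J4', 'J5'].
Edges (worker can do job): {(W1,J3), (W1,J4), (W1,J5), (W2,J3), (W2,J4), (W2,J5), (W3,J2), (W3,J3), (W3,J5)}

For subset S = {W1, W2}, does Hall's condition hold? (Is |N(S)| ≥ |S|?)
Yes: |N(S)| = 3, |S| = 2

Subset S = {W1, W2}
Neighbors N(S) = {J3, J4, J5}

|N(S)| = 3, |S| = 2
Hall's condition: |N(S)| ≥ |S| is satisfied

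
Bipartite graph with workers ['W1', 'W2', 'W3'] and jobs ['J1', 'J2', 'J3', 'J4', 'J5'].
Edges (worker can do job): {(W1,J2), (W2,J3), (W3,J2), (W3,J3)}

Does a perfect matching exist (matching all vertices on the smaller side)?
No, maximum matching has size 2 < 3

Maximum matching has size 2, need 3 for perfect matching.
Unmatched workers: ['W2']
Unmatched jobs: ['J5', 'J1', 'J4']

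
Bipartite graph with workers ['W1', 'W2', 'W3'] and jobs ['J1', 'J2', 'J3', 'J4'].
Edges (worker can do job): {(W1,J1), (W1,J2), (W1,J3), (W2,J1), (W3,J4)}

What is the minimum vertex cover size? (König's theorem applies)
Minimum vertex cover size = 3

By König's theorem: in bipartite graphs,
min vertex cover = max matching = 3

Maximum matching has size 3, so minimum vertex cover also has size 3.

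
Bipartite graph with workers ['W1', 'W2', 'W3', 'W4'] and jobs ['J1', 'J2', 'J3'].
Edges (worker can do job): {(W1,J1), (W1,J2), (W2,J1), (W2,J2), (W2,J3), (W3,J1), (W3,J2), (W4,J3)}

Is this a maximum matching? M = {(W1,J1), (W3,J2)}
No, size 2 is not maximum

Proposed matching has size 2.
Maximum matching size for this graph: 3.

This is NOT maximum - can be improved to size 3.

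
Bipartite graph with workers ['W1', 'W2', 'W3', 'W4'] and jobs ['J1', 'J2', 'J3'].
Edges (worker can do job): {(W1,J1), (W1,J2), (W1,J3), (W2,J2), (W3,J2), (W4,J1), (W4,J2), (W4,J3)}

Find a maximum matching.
Matching: {(W1,J1), (W3,J2), (W4,J3)}

Maximum matching (size 3):
  W1 → J1
  W3 → J2
  W4 → J3

Each worker is assigned to at most one job, and each job to at most one worker.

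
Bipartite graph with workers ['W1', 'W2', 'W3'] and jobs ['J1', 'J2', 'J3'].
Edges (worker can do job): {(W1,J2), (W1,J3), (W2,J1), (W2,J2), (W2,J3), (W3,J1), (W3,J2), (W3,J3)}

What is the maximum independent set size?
Maximum independent set = 3

By König's theorem:
- Min vertex cover = Max matching = 3
- Max independent set = Total vertices - Min vertex cover
- Max independent set = 6 - 3 = 3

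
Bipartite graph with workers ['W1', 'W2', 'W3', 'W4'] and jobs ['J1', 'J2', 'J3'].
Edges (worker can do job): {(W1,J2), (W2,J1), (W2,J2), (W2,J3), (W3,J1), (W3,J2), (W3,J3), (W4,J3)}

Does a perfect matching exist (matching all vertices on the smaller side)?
Yes, perfect matching exists (size 3)

Perfect matching: {(W1,J2), (W3,J1), (W4,J3)}
All 3 vertices on the smaller side are matched.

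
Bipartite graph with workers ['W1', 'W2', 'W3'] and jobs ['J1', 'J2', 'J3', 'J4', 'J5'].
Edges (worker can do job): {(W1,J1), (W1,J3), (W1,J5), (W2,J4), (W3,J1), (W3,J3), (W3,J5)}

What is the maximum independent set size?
Maximum independent set = 5

By König's theorem:
- Min vertex cover = Max matching = 3
- Max independent set = Total vertices - Min vertex cover
- Max independent set = 8 - 3 = 5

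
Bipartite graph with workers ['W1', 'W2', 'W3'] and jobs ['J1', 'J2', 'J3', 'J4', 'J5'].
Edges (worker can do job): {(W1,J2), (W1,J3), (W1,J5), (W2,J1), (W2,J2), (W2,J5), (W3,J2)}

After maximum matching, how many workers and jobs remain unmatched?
Unmatched: 0 workers, 2 jobs

Maximum matching size: 3
Workers: 3 total, 3 matched, 0 unmatched
Jobs: 5 total, 3 matched, 2 unmatched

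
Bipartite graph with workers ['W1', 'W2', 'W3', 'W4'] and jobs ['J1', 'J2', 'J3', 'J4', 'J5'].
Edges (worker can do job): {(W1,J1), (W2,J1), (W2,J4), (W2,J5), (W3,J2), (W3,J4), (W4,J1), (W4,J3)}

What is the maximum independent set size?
Maximum independent set = 5

By König's theorem:
- Min vertex cover = Max matching = 4
- Max independent set = Total vertices - Min vertex cover
- Max independent set = 9 - 4 = 5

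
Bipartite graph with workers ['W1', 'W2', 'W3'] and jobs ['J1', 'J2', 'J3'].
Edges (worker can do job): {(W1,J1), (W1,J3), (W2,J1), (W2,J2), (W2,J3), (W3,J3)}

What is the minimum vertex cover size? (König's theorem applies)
Minimum vertex cover size = 3

By König's theorem: in bipartite graphs,
min vertex cover = max matching = 3

Maximum matching has size 3, so minimum vertex cover also has size 3.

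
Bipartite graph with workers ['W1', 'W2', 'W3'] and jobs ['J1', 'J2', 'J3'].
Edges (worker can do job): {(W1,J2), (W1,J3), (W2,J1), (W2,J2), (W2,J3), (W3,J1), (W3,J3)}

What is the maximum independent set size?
Maximum independent set = 3

By König's theorem:
- Min vertex cover = Max matching = 3
- Max independent set = Total vertices - Min vertex cover
- Max independent set = 6 - 3 = 3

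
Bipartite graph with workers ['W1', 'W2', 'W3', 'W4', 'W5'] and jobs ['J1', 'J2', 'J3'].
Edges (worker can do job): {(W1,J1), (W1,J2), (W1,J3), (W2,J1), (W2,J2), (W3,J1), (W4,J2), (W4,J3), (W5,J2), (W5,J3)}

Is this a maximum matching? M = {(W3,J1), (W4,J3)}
No, size 2 is not maximum

Proposed matching has size 2.
Maximum matching size for this graph: 3.

This is NOT maximum - can be improved to size 3.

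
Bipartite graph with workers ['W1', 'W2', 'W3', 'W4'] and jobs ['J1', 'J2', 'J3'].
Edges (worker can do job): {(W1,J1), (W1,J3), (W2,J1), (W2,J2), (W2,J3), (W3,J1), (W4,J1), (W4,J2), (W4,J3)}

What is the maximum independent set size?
Maximum independent set = 4

By König's theorem:
- Min vertex cover = Max matching = 3
- Max independent set = Total vertices - Min vertex cover
- Max independent set = 7 - 3 = 4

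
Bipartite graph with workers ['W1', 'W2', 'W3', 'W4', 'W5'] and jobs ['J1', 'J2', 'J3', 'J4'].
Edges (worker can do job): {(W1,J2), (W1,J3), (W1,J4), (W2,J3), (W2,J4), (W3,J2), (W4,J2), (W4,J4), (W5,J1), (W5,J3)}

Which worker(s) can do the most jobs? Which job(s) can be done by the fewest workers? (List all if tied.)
Most versatile: W1 (3 jobs); Least covered: J1 (1 workers)

Worker degrees (jobs they can do): W1:3, W2:2, W3:1, W4:2, W5:2
Job degrees (workers who can do it): J1:1, J2:3, J3:3, J4:3

Maximum worker degree is 3, achieved by: W1
Minimum job degree is 1, achieved by: J1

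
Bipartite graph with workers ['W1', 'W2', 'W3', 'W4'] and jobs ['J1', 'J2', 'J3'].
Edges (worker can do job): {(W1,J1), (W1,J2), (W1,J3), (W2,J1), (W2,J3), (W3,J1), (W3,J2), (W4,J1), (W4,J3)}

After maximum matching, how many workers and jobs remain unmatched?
Unmatched: 1 workers, 0 jobs

Maximum matching size: 3
Workers: 4 total, 3 matched, 1 unmatched
Jobs: 3 total, 3 matched, 0 unmatched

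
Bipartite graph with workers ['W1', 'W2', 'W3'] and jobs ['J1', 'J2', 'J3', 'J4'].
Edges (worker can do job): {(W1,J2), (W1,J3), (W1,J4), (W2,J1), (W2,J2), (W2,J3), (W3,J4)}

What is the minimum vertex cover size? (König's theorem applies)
Minimum vertex cover size = 3

By König's theorem: in bipartite graphs,
min vertex cover = max matching = 3

Maximum matching has size 3, so minimum vertex cover also has size 3.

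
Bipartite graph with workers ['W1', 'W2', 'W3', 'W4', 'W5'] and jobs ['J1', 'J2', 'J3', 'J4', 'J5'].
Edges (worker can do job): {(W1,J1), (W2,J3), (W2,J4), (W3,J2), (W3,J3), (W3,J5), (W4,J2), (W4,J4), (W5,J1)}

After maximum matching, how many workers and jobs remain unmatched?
Unmatched: 1 workers, 1 jobs

Maximum matching size: 4
Workers: 5 total, 4 matched, 1 unmatched
Jobs: 5 total, 4 matched, 1 unmatched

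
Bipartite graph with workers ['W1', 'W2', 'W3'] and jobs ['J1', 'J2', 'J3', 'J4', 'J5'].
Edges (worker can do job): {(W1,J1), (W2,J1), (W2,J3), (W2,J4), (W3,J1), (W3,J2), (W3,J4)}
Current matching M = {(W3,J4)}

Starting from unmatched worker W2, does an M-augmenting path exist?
Yes: W2 → J1

An M-augmenting path alternates non-matching / matching edges, starting and ending at unmatched vertices.
Path: W2 → J1
(J1 is unmatched in M, so the path is augmenting.)
Flipping edges along this path would increase |M| from 1 to 2.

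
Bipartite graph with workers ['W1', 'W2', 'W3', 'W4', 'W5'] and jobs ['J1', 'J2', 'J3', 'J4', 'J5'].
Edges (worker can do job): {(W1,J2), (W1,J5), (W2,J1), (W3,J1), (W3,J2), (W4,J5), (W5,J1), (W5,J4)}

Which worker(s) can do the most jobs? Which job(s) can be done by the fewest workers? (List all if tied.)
Most versatile: W1, W3, W5 (2 jobs); Least covered: J3 (0 workers)

Worker degrees (jobs they can do): W1:2, W2:1, W3:2, W4:1, W5:2
Job degrees (workers who can do it): J1:3, J2:2, J3:0, J4:1, J5:2

Maximum worker degree is 2, achieved by: W1, W3, W5
Minimum job degree is 0, achieved by: J3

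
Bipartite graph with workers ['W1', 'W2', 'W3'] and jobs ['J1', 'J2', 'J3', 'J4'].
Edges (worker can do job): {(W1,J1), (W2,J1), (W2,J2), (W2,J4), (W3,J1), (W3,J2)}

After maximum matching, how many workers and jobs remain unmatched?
Unmatched: 0 workers, 1 jobs

Maximum matching size: 3
Workers: 3 total, 3 matched, 0 unmatched
Jobs: 4 total, 3 matched, 1 unmatched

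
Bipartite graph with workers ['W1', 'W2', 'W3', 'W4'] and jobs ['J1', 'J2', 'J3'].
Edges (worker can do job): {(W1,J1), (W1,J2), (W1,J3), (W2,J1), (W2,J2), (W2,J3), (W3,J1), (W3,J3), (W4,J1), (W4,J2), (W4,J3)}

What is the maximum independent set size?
Maximum independent set = 4

By König's theorem:
- Min vertex cover = Max matching = 3
- Max independent set = Total vertices - Min vertex cover
- Max independent set = 7 - 3 = 4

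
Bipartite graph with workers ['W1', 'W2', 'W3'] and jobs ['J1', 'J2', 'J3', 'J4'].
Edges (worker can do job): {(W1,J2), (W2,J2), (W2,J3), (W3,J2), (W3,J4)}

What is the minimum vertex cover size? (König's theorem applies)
Minimum vertex cover size = 3

By König's theorem: in bipartite graphs,
min vertex cover = max matching = 3

Maximum matching has size 3, so minimum vertex cover also has size 3.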